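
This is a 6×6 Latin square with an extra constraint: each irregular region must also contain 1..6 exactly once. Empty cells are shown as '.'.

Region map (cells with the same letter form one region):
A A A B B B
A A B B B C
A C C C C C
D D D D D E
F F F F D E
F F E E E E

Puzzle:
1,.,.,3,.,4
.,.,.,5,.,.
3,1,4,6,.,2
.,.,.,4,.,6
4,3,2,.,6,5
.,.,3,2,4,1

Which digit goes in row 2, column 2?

row 1, column 5 = 2: row 1 has {1,3,4}; col 5 has {4,6}; region has {3,4,5} → only 2 remains.
row 2, column 5 = 1: row 2 has {5}; col 5 has {2,4,6}; region has {2,3,4,5} → only 1 remains.
row 2, column 6 = 3: row 2 has {1,5}; col 6 has {1,2,4,5,6}; region has {1,2,4,6} → only 3 remains.
row 3, column 5 = 5: row 3 has {1,2,3,4,6}; col 5 has {1,2,4,6}; region has {1,2,3,4,6} → only 5 remains.
row 4, column 5 = 3: row 4 has {4,6}; col 5 has {1,2,4,5,6}; region has {4,6} → only 3 remains.
row 5, column 4 = 1: row 5 has {2,3,4,5,6}; col 4 has {2,3,4,5,6}; region has {2,3,4} → only 1 remains.
row 2, column 3 = 6: row 2 has {1,3,5}; col 3 has {2,3,4}; region has {1,2,3,4,5} → only 6 remains.
row 1, column 3 = 5: row 1 has {1,2,3,4}; col 3 has {2,3,4,6}; region has {1,3} → only 5 remains.
row 2, column 1 = 2: row 2 has {1,3,5,6}; col 1 has {1,3,4}; region has {1,3,5} → only 2 remains.
row 2, column 2 = 4: row 2 has {1,2,3,5,6}; col 2 has {1,3}; region has {1,2,3,5} → only 4 remains.

4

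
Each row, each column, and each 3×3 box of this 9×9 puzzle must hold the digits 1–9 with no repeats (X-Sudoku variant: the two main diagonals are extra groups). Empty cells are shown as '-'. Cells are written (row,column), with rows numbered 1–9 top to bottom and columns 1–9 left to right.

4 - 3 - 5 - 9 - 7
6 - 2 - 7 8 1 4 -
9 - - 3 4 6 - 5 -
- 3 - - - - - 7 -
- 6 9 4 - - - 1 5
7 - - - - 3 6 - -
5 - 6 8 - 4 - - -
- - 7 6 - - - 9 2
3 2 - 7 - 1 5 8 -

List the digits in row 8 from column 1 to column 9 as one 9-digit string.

817635492

(1,6) = 2: row 1 has {3,4,5,7,9}; col 6 has {1,3,4,6,8}; box has {3,4,5,6,7,8} → only 2 remains.
(1,8) = 6: row 1 has {2,3,4,5,7,9}; col 8 has {1,4,5,7,8,9}; box has {1,4,5,7,9} → only 6 remains.
(2,2) = 5: row 2 has {1,2,4,6,7,8}; col 2 has {2,3,6}; box has {2,3,4,6,9}; main diagonal has {3,4,9} → only 5 remains.
(2,4) = 9: row 2 has {1,2,4,5,6,7,8}; col 4 has {3,4,6,7,8}; box has {2,3,4,5,6,7,8} → only 9 remains.
(2,9) = 3: row 2 has {1,2,4,5,6,7,8,9}; col 9 has {2,5,7}; box has {1,4,5,6,7,9} → only 3 remains.
(3,9) = 8: row 3 has {3,4,5,6,9}; col 9 has {2,3,5,7}; box has {1,3,4,5,6,7,9} → only 8 remains.
(5,6) = 7: row 5 has {1,4,5,6,9}; col 6 has {1,2,3,4,6,8}; box has {3,4} → only 7 remains.
(6,8) = 2: row 6 has {3,6,7}; col 8 has {1,4,5,6,7,8,9}; box has {1,5,6,7} → only 2 remains.
(7,7) = 7: row 7 has {4,5,6,8}; col 7 has {1,5,6,9}; box has {2,5,8,9}; main diagonal has {3,4,5,9} → only 7 remains.
(7,8) = 3: row 7 has {4,5,6,7,8}; col 8 has {1,2,4,5,6,7,8,9}; box has {2,5,7,8,9} → only 3 remains.
(7,9) = 1: row 7 has {3,4,5,6,7,8}; col 9 has {2,3,5,7,8}; box has {2,3,5,7,8,9} → only 1 remains.
(8,5) = 3: row 8 has {2,6,7,9}; col 5 has {4,5,7}; box has {1,4,6,7,8} → only 3 remains.
(8,6) = 5: row 8 has {2,3,6,7,9}; col 6 has {1,2,3,4,6,7,8}; box has {1,3,4,6,7,8} → only 5 remains.
(8,7) = 4: row 8 has {2,3,5,6,7,9}; col 7 has {1,5,6,7,9}; box has {1,2,3,5,7,8,9} → only 4 remains.
(9,3) = 4: row 9 has {1,2,3,5,7,8}; col 3 has {2,3,6,7,9}; box has {2,3,5,6,7} → only 4 remains.
(9,5) = 9: row 9 has {1,2,3,4,5,7,8}; col 5 has {3,4,5,7}; box has {1,3,4,5,6,7,8} → only 9 remains.
(9,9) = 6: row 9 has {1,2,3,4,5,7,8,9}; col 9 has {1,2,3,5,7,8}; box has {1,2,3,4,5,7,8,9}; main diagonal has {3,4,5,7,9} → only 6 remains.
(1,4) = 1: row 1 has {2,3,4,5,6,7,9}; col 4 has {3,4,6,7,8,9}; box has {2,3,4,5,6,7,8,9} → only 1 remains.
(3,3) = 1: row 3 has {3,4,5,6,8,9}; col 3 has {2,3,4,6,7,9}; box has {2,3,4,5,6,9}; main diagonal has {3,4,5,6,7,9} → only 1 remains.
(3,7) = 2: row 3 has {1,3,4,5,6,8,9}; col 7 has {1,4,5,6,7,9}; box has {1,3,4,5,6,7,8,9}; anti-diagonal has {3,4,6,7} → only 2 remains.
(4,4) = 2: row 4 has {3,7}; col 4 has {1,3,4,6,7,8,9}; box has {3,4,7}; main diagonal has {1,3,4,5,6,7,9} → only 2 remains.
(4,6) = 9: row 4 has {2,3,7}; col 6 has {1,2,3,4,5,6,7,8}; box has {2,3,4,7}; anti-diagonal has {2,3,4,6,7} → only 9 remains.
(4,7) = 8: row 4 has {2,3,7,9}; col 7 has {1,2,4,5,6,7,9}; box has {1,2,5,6,7} → only 8 remains.
(4,9) = 4: row 4 has {2,3,7,8,9}; col 9 has {1,2,3,5,6,7,8}; box has {1,2,5,6,7,8} → only 4 remains.
(5,5) = 8: row 5 has {1,4,5,6,7,9}; col 5 has {3,4,5,7,9}; box has {2,3,4,7,9}; main diagonal has {1,2,3,4,5,6,7,9}; anti-diagonal has {2,3,4,6,7,9} → only 8 remains.
(5,7) = 3: row 5 has {1,4,5,6,7,8,9}; col 7 has {1,2,4,5,6,7,8,9}; box has {1,2,4,5,6,7,8} → only 3 remains.
(6,4) = 5: row 6 has {2,3,6,7}; col 4 has {1,2,3,4,6,7,8,9}; box has {2,3,4,7,8,9}; anti-diagonal has {2,3,4,6,7,8,9} → only 5 remains.
(6,5) = 1: row 6 has {2,3,5,6,7}; col 5 has {3,4,5,7,8,9}; box has {2,3,4,5,7,8,9} → only 1 remains.
(6,9) = 9: row 6 has {1,2,3,5,6,7}; col 9 has {1,2,3,4,5,6,7,8}; box has {1,2,3,4,5,6,7,8} → only 9 remains.
(7,2) = 9: row 7 has {1,3,4,5,6,7,8}; col 2 has {2,3,5,6}; box has {2,3,4,5,6,7} → only 9 remains.
(7,5) = 2: row 7 has {1,3,4,5,6,7,8,9}; col 5 has {1,3,4,5,7,8,9}; box has {1,3,4,5,6,7,8,9} → only 2 remains.
(8,2) = 1: row 8 has {2,3,4,5,6,7,9}; col 2 has {2,3,5,6,9}; box has {2,3,4,5,6,7,9}; anti-diagonal has {2,3,4,5,6,7,8,9} → only 1 remains.
(1,2) = 8: row 1 has {1,2,3,4,5,6,7,9}; col 2 has {1,2,3,5,6,9}; box has {1,2,3,4,5,6,9} → only 8 remains.
(3,2) = 7: row 3 has {1,2,3,4,5,6,8,9}; col 2 has {1,2,3,5,6,8,9}; box has {1,2,3,4,5,6,8,9} → only 7 remains.
(4,1) = 1: row 4 has {2,3,4,7,8,9}; col 1 has {3,4,5,6,7,9}; box has {3,6,7,9} → only 1 remains.
(4,3) = 5: row 4 has {1,2,3,4,7,8,9}; col 3 has {1,2,3,4,6,7,9}; box has {1,3,6,7,9} → only 5 remains.
(4,5) = 6: row 4 has {1,2,3,4,5,7,8,9}; col 5 has {1,2,3,4,5,7,8,9}; box has {1,2,3,4,5,7,8,9} → only 6 remains.
(5,1) = 2: row 5 has {1,3,4,5,6,7,8,9}; col 1 has {1,3,4,5,6,7,9}; box has {1,3,5,6,7,9} → only 2 remains.
(6,2) = 4: row 6 has {1,2,3,5,6,7,9}; col 2 has {1,2,3,5,6,7,8,9}; box has {1,2,3,5,6,7,9} → only 4 remains.
(6,3) = 8: row 6 has {1,2,3,4,5,6,7,9}; col 3 has {1,2,3,4,5,6,7,9}; box has {1,2,3,4,5,6,7,9} → only 8 remains.
(8,1) = 8: row 8 has {1,2,3,4,5,6,7,9}; col 1 has {1,2,3,4,5,6,7,9}; box has {1,2,3,4,5,6,7,9} → only 8 remains.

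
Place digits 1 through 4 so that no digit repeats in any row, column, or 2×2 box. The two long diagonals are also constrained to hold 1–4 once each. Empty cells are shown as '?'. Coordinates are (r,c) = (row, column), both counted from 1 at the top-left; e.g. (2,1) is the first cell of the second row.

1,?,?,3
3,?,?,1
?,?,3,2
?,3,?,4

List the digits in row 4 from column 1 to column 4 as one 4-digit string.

(2,2) = 2: row 2 has {1,3}; col 2 has {3}; box has {1,3}; main diagonal has {1,3,4} → only 2 remains.
(2,3) = 4: row 2 has {1,2,3}; col 3 has {3}; box has {1,3}; anti-diagonal has {3} → only 4 remains.
(3,1) = 4: row 3 has {2,3}; col 1 has {1,3}; box has {3} → only 4 remains.
(3,2) = 1: row 3 has {2,3,4}; col 2 has {2,3}; box has {3,4}; anti-diagonal has {3,4} → only 1 remains.
(4,1) = 2: row 4 has {3,4}; col 1 has {1,3,4}; box has {1,3,4}; anti-diagonal has {1,3,4} → only 2 remains.
(4,3) = 1: row 4 has {2,3,4}; col 3 has {3,4}; box has {2,3,4} → only 1 remains.

2314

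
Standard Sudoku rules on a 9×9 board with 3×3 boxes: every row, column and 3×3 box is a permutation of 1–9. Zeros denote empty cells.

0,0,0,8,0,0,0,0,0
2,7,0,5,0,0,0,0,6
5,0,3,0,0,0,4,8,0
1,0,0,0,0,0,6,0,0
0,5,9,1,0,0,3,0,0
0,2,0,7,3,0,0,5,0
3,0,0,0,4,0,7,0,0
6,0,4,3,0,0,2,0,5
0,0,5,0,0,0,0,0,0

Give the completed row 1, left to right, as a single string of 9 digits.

r1c7 = 5: in row 1, 5 can only go here (every other open cell in that row sees a 5).
r2c6 = 4: in row 2, 4 can only go here (every other open cell in that row sees a 4).
r2c3 = 8: in row 2, 8 can only go here (every other open cell in that row sees an 8).
r4c3 = 7: row 4 has {1,6}; col 3 has {3,4,5,8,9}; box has {1,2,5,9} → only 7 remains.
r6c3 = 6: row 6 has {2,3,5,7}; col 3 has {3,4,5,7,8,9}; box has {1,2,5,7,9} → only 6 remains.
r1c3 = 1: row 1 has {5,8}; col 3 has {3,4,5,6,7,8,9}; box has {2,3,5,7,8} → only 1 remains.
r7c3 = 2: row 7 has {3,4,7}; col 3 has {1,3,4,5,6,7,8,9}; box has {3,4,5,6} → only 2 remains.
r2c8 = 3: in row 2, 3 can only go here (every other open cell in that row sees a 3).
r1c6 = 3: in row 1, 3 can only go here (every other open cell in that row sees a 3).
r4c2 = 3: in row 4, 3 can only go here (every other open cell in that row sees a 3).
r7c6 = 5: in row 7, 5 can only go here (every other open cell in that row sees a 5).
r4c5 = 5: in row 4, 5 can only go here (every other open cell in that row sees a 5).
r9c9 = 3: in row 9, 3 can only go here (every other open cell in that row sees a 3).
r9c8 = 4: in row 9, 4 can only go here (every other open cell in that row sees a 4).
r9c1 = 7: in column 1, 7 can only go here (every other open cell in that column sees a 7).
r1c1 = 9: in column 1, 9 can only go here (every other open cell in that column sees a 9).
r3c2 = 6: row 3 has {3,4,5,8}; col 2 has {2,3,5,7}; box has {1,2,3,5,7,8,9} → only 6 remains.
r1c2 = 4: row 1 has {1,3,5,8,9}; col 2 has {2,3,5,6,7}; box has {1,2,3,5,6,7,8,9} → only 4 remains.
r1c5 = 6: in row 1, 6 can only go here (every other open cell in that row sees a 6).
r5c6 = 6: in row 5, 6 can only go here (every other open cell in that row sees a 6).
r9c4 = 6: in row 9, 6 can only go here (every other open cell in that row sees a 6).
r7c4 = 9: row 7 has {2,3,4,5,7}; col 4 has {1,3,5,6,7,8}; box has {3,4,5,6} → only 9 remains.
r3c4 = 2: row 3 has {3,4,5,6,8}; col 4 has {1,3,5,6,7,8,9}; box has {3,4,5,6,8} → only 2 remains.
r4c4 = 4: row 4 has {1,3,5,6,7}; col 4 has {1,2,3,5,6,7,8,9}; box has {1,3,5,6,7} → only 4 remains.
r7c8 = 6: in row 7, 6 can only go here (every other open cell in that row sees a 6).
r8c8 = 1: in column 8, 1 can only go here (every other open cell in that column sees a 1).
r7c9 = 8: row 7 has {2,3,4,5,6,7,9}; col 9 has {3,5,6}; box has {1,2,3,4,5,6,7} → only 8 remains.
r9c7 = 9: row 9 has {3,4,5,6,7}; col 7 has {2,3,4,5,6,7}; box has {1,2,3,4,5,6,7,8} → only 9 remains.
r2c7 = 1: row 2 has {2,3,4,5,6,7,8}; col 7 has {2,3,4,5,6,7,9}; box has {3,4,5,6,8} → only 1 remains.
r6c7 = 8: row 6 has {2,3,5,6,7}; col 7 has {1,2,3,4,5,6,7,9}; box has {3,5,6} → only 8 remains.
r7c2 = 1: row 7 has {2,3,4,5,6,7,8,9}; col 2 has {2,3,4,5,6,7}; box has {2,3,4,5,6,7} → only 1 remains.
r9c2 = 8: row 9 has {3,4,5,6,7,9}; col 2 has {1,2,3,4,5,6,7}; box has {1,2,3,4,5,6,7} → only 8 remains.
r2c5 = 9: row 2 has {1,2,3,4,5,6,7,8}; col 5 has {3,4,5,6}; box has {2,3,4,5,6,8} → only 9 remains.
r6c1 = 4: row 6 has {2,3,5,6,7,8}; col 1 has {1,2,3,5,6,7,9}; box has {1,2,3,5,6,7,9} → only 4 remains.
r6c6 = 9: row 6 has {2,3,4,5,6,7,8}; col 6 has {3,4,5,6}; box has {1,3,4,5,6,7} → only 9 remains.
r6c9 = 1: row 6 has {2,3,4,5,6,7,8,9}; col 9 has {3,5,6,8}; box has {3,5,6,8} → only 1 remains.
r8c2 = 9: row 8 has {1,2,3,4,5,6}; col 2 has {1,2,3,4,5,6,7,8}; box has {1,2,3,4,5,6,7,8} → only 9 remains.
r5c1 = 8: row 5 has {1,3,5,6,9}; col 1 has {1,2,3,4,5,6,7,9}; box has {1,2,3,4,5,6,7,9} → only 8 remains.
r5c5 = 2: row 5 has {1,3,5,6,8,9}; col 5 has {3,4,5,6,9}; box has {1,3,4,5,6,7,9} → only 2 remains.
r5c8 = 7: row 5 has {1,2,3,5,6,8,9}; col 8 has {1,3,4,5,6,8}; box has {1,3,5,6,8} → only 7 remains.
r5c9 = 4: row 5 has {1,2,3,5,6,7,8,9}; col 9 has {1,3,5,6,8}; box has {1,3,5,6,7,8} → only 4 remains.
r9c5 = 1: row 9 has {3,4,5,6,7,8,9}; col 5 has {2,3,4,5,6,9}; box has {3,4,5,6,9} → only 1 remains.
r9c6 = 2: row 9 has {1,3,4,5,6,7,8,9}; col 6 has {3,4,5,6,9}; box has {1,3,4,5,6,9} → only 2 remains.
r1c8 = 2: row 1 has {1,3,4,5,6,8,9}; col 8 has {1,3,4,5,6,7,8}; box has {1,3,4,5,6,8} → only 2 remains.
r1c9 = 7: row 1 has {1,2,3,4,5,6,8,9}; col 9 has {1,3,4,5,6,8}; box has {1,2,3,4,5,6,8} → only 7 remains.

941863527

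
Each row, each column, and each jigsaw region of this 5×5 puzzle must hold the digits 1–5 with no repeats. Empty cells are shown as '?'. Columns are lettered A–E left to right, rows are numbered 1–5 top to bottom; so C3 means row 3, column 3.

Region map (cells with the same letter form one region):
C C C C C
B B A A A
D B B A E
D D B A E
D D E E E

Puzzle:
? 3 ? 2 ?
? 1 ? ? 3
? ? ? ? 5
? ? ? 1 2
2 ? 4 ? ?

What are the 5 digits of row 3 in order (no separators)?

12345

D3 = 4: row 3 has {5}; col 4 has {1,2}; region has {1,3} → only 4 remains.
B5 = 5 (sole candidate).
D5 = 3 (sole candidate).
E5 = 1 (sole candidate).
E1 = 4 (sole candidate).
D2 = 5 (sole candidate).
B3 = 2: row 3 has {4,5}; col 2 has {1,3,5}; region has {1} → only 2 remains.
C3 = 3: row 3 has {2,4,5}; col 3 has {4}; region has {1,2} → only 3 remains.
B4 = 4 (sole candidate).
C4 = 5 (sole candidate).
C1 = 1 (sole candidate).
A2 = 4 (sole candidate).
C2 = 2 (sole candidate).
A3 = 1: row 3 has {2,3,4,5}; col 1 has {2,4}; region has {2,4,5} → only 1 remains.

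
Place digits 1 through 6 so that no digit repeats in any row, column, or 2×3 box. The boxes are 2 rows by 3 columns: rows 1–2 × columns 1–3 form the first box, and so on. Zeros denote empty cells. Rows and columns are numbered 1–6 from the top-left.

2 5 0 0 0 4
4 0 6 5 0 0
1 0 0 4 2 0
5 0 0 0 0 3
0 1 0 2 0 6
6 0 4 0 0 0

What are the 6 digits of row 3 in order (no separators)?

row 2, column 2 = 3: row 2 has {4,5,6}; col 2 has {1,5}; box has {2,4,5,6} → only 3 remains.
row 2, column 5 = 1: row 2 has {3,4,5,6}; col 5 has {2}; box has {4,5} → only 1 remains.
row 2, column 6 = 2: row 2 has {1,3,4,5,6}; col 6 has {3,4,6}; box has {1,4,5} → only 2 remains.
row 3, column 2 = 6: row 3 has {1,2,4}; col 2 has {1,3,5}; box has {1,5} → only 6 remains.
row 3, column 3 = 3: row 3 has {1,2,4,6}; col 3 has {4,6}; box has {1,5,6} → only 3 remains.
row 3, column 6 = 5: row 3 has {1,2,3,4,6}; col 6 has {2,3,4,6}; box has {2,3,4} → only 5 remains.

163425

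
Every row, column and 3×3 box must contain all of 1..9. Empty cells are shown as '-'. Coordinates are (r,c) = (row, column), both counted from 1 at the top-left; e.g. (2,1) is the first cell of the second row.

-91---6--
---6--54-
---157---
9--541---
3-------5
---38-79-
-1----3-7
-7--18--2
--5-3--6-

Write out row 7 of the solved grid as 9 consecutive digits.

(1,5) = 2 (sole candidate).
(2,5) = 9 (sole candidate).
(2,6) = 3 (sole candidate).
(7,5) = 6: row 7 has {1,3,7}; col 5 has {1,2,3,4,5,8,9}; box has {1,3,8} → only 6 remains.
(8,8) = 5 (sole candidate).
(1,6) = 4 (sole candidate).
(5,5) = 7 (sole candidate).
(7,8) = 8: row 7 has {1,3,6,7}; col 8 has {4,5,6,9}; box has {2,3,5,6,7} → only 8 remains.
(1,4) = 8 (sole candidate).
(1,9) = 3 (sole candidate).
(3,8) = 2 (sole candidate).
(4,8) = 3 (sole candidate).
(5,8) = 1 (sole candidate).
(1,8) = 7 (sole candidate).
(1,1) = 5 (sole candidate).
(2,9) = 1 (hidden single in row 2).
(4,3) = 7 (hidden single in row 4).
(2,1) = 7 (hidden single in row 2).
(6,1) = 1 (hidden single in row 6).
(6,2) = 5 (hidden single in row 6).
(7,6) = 5: in row 7, 5 can only go here (every other open cell in that row sees a 5).
(8,3) = 3 (hidden single in row 8).
(3,2) = 3 (hidden single in row 3).
(8,1) = 6 (hidden single in row 8).
(3,3) = 6 (hidden single in row 3).
(3,1) = 4 (hidden single in row 3).
(7,1) = 2: row 7 has {1,3,5,6,7,8}; col 1 has {1,3,4,5,6,7,9}; box has {1,3,5,6,7} → only 2 remains.
(9,1) = 8 (sole candidate).
(9,2) = 4 (sole candidate).
(9,9) = 9 (sole candidate).
(3,9) = 8 (sole candidate).
(4,9) = 6 (sole candidate).
(6,9) = 4 (sole candidate).
(7,3) = 9: row 7 has {1,2,3,5,6,7,8}; col 3 has {1,3,5,6,7}; box has {1,2,3,4,5,6,7,8} → only 9 remains.
(7,4) = 4: row 7 has {1,2,3,5,6,7,8,9}; col 4 has {1,3,5,6,8}; box has {1,3,5,6,8} → only 4 remains.

219465387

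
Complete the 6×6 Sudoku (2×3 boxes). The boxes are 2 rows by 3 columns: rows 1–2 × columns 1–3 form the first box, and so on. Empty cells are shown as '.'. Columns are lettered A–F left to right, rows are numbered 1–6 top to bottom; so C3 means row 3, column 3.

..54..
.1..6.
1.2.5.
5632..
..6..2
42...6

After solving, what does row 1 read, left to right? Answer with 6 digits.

635421

B1 = 3: row 1 has {4,5}; col 2 has {1,2,6}; box has {1,5} → only 3 remains.
F1 = 1: row 1 has {3,4,5}; col 6 has {2,6}; box has {4,6} → only 1 remains.
A2 = 2 (sole candidate).
C2 = 4 (sole candidate).
B3 = 4 (sole candidate).
F3 = 3 (sole candidate).
F4 = 4 (sole candidate).
A5 = 3 (sole candidate).
B5 = 5 (sole candidate).
D5 = 1 (sole candidate).
E5 = 4 (sole candidate).
C6 = 1 (sole candidate).
E6 = 3 (sole candidate).
A1 = 6: row 1 has {1,3,4,5}; col 1 has {1,2,3,4,5}; box has {1,2,3,4,5} → only 6 remains.
E1 = 2: row 1 has {1,3,4,5,6}; col 5 has {3,4,5,6}; box has {1,4,6} → only 2 remains.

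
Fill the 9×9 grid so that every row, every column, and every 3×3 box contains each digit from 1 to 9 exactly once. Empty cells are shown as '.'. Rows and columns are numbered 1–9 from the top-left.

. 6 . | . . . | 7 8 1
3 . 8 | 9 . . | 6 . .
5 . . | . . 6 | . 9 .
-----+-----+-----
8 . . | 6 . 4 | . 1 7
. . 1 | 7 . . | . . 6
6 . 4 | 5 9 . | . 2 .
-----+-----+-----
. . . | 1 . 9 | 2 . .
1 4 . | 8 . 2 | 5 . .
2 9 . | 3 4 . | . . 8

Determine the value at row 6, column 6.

1

row 5, column 1 = 9 (sole candidate).
row 6, column 9 = 3 (sole candidate).
row 7, column 1 = 7 (sole candidate).
row 7, column 9 = 4 (sole candidate).
row 8, column 9 = 9 (sole candidate).
row 9, column 7 = 1 (sole candidate).
row 1, column 1 = 4 (sole candidate).
row 1, column 4 = 2 (sole candidate).
row 3, column 4 = 4 (sole candidate).
row 3, column 7 = 3 (sole candidate).
row 3, column 9 = 2 (sole candidate).
row 4, column 7 = 9 (sole candidate).
row 6, column 2 = 7 (sole candidate).
row 6, column 7 = 8 (sole candidate).
row 1, column 3 = 9 (sole candidate).
row 2, column 9 = 5 (sole candidate).
row 3, column 2 = 1 (sole candidate).
row 3, column 3 = 7 (sole candidate).
row 3, column 5 = 8 (sole candidate).
row 5, column 7 = 4 (sole candidate).
row 5, column 8 = 5 (sole candidate).
row 6, column 6 = 1: row 6 has {2,3,4,5,6,7,8,9}; col 6 has {2,4,6,9}; box has {4,5,6,7,9} → only 1 remains.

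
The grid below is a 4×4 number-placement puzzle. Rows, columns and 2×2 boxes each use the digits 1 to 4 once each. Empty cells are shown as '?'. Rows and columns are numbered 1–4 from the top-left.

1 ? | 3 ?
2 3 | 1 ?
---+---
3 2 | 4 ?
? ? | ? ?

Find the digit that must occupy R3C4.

R1C2 = 4: row 1 has {1,3}; col 2 has {2,3}; box has {1,2,3} → only 4 remains.
R1C4 = 2: row 1 has {1,3,4}; col 4 has {}; box has {1,3} → only 2 remains.
R2C4 = 4: row 2 has {1,2,3}; col 4 has {2}; box has {1,2,3} → only 4 remains.
R3C4 = 1: row 3 has {2,3,4}; col 4 has {2,4}; box has {4} → only 1 remains.

1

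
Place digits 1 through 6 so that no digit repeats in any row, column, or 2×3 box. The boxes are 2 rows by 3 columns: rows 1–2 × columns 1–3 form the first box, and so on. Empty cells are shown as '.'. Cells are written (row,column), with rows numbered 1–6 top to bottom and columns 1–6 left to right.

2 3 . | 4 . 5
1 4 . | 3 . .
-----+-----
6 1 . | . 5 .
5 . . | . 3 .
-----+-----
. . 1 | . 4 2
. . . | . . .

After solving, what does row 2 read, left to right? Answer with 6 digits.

(1,3) = 6 (sole candidate).
(1,5) = 1 (sole candidate).
(2,3) = 5: row 2 has {1,3,4}; col 3 has {1,6}; box has {1,2,3,4,6} → only 5 remains.
(2,6) = 6: row 2 has {1,3,4,5}; col 6 has {2,5}; box has {1,3,4,5} → only 6 remains.
(3,4) = 2 (sole candidate).
(3,6) = 4 (sole candidate).
(4,2) = 2 (sole candidate).
(4,3) = 4 (sole candidate).
(4,6) = 1 (sole candidate).
(5,1) = 3 (sole candidate).
(6,1) = 4 (sole candidate).
(6,3) = 2 (sole candidate).
(6,5) = 6 (sole candidate).
(6,6) = 3 (sole candidate).
(2,5) = 2: row 2 has {1,3,4,5,6}; col 5 has {1,3,4,5,6}; box has {1,3,4,5,6} → only 2 remains.

145326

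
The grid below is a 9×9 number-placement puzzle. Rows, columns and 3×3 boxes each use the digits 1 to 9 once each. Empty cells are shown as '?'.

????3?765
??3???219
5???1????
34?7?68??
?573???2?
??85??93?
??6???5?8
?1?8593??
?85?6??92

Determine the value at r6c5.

4

r3c7 = 4: row 3 has {1,5}; col 7 has {2,3,5,7,8,9}; box has {1,2,5,6,7,9} → only 4 remains.
r3c8 = 8: row 3 has {1,4,5}; col 8 has {1,2,3,6,9}; box has {1,2,4,5,6,7,9} → only 8 remains.
r3c9 = 3: row 3 has {1,4,5,8}; col 9 has {2,5,8,9}; box has {1,2,4,5,6,7,8,9} → only 3 remains.
r4c8 = 5: row 4 has {3,4,6,7,8}; col 8 has {1,2,3,6,8,9}; box has {2,3,8,9} → only 5 remains.
r4c9 = 1: row 4 has {3,4,5,6,7,8}; col 9 has {2,3,5,8,9}; box has {2,3,5,8,9} → only 1 remains.
r5c7 = 6: row 5 has {2,3,5,7}; col 7 has {2,3,4,5,7,8,9}; box has {1,2,3,5,8,9} → only 6 remains.
r5c9 = 4: row 5 has {2,3,5,6,7}; col 9 has {1,2,3,5,8,9}; box has {1,2,3,5,6,8,9} → only 4 remains.
r6c9 = 7: row 6 has {3,5,8,9}; col 9 has {1,2,3,4,5,8,9}; box has {1,2,3,4,5,6,8,9} → only 7 remains.
r8c9 = 6: row 8 has {1,3,5,8,9}; col 9 has {1,2,3,4,5,7,8,9}; box has {2,3,5,8,9} → only 6 remains.
r9c7 = 1: row 9 has {2,5,6,8,9}; col 7 has {2,3,4,5,6,7,8,9}; box has {2,3,5,6,8,9} → only 1 remains.
r9c4 = 4: row 9 has {1,2,5,6,8,9}; col 4 has {3,5,7,8}; box has {5,6,8,9} → only 4 remains.
r2c4 = 6: row 2 has {1,2,3,9}; col 4 has {3,4,5,7,8}; box has {1,3} → only 6 remains.
r9c1 = 7: row 9 has {1,2,4,5,6,8,9}; col 1 has {3,5}; box has {1,5,6,8} → only 7 remains.
r9c6 = 3: row 9 has {1,2,4,5,6,7,8,9}; col 6 has {6,9}; box has {4,5,6,8,9} → only 3 remains.
r2c2 = 7: row 2 has {1,2,3,6,9}; col 2 has {1,4,5,8}; box has {3,5} → only 7 remains.
r2c6 = 5: in row 2, 5 can only go here (every other open cell in that row sees a 5).
r3c2 = 6: in row 3, 6 can only go here (every other open cell in that row sees a 6).
r3c6 = 7: in row 3, 7 can only go here (every other open cell in that row sees a 7).
r6c2 = 2: row 6 has {3,5,7,8,9}; col 2 has {1,4,5,6,7,8}; box has {3,4,5,7,8} → only 2 remains.
r6c5 = 4: row 6 has {2,3,5,7,8,9}; col 5 has {1,3,5,6}; box has {3,5,6,7} → only 4 remains.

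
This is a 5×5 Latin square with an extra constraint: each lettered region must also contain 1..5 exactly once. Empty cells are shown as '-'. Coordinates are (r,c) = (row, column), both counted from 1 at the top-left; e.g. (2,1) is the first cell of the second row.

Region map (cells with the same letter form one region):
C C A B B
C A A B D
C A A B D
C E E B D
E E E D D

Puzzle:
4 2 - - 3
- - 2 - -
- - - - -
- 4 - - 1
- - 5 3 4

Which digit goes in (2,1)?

(1,3) = 1 (sole candidate).
(1,4) = 5 (sole candidate).
(2,5) = 5 (sole candidate).
(3,5) = 2 (sole candidate).
(4,3) = 3 (sole candidate).
(4,4) = 2 (sole candidate).
(5,2) = 1 (sole candidate).
(2,2) = 3 (sole candidate).
(3,2) = 5 (sole candidate).
(3,3) = 4 (sole candidate).
(3,4) = 1 (sole candidate).
(4,1) = 5 (sole candidate).
(5,1) = 2 (sole candidate).
(2,1) = 1: row 2 has {2,3,5}; col 1 has {2,4,5}; region has {2,4,5} → only 1 remains.

1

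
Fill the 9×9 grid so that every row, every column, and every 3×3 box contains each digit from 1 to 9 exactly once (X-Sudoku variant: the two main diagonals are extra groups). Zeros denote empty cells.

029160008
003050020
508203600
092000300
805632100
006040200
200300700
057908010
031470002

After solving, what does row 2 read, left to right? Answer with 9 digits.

163854927

R1C1 = 4 (sole candidate).
R1C6 = 7 (sole candidate).
R1C7 = 5 (sole candidate).
R1C8 = 3 (sole candidate).
R2C2 = 6: row 2 has {2,3,5}; col 2 has {2,3,5,9}; box has {2,3,4,5,8,9}; main diagonal has {1,2,3,4,7,8} → only 6 remains.
R2C4 = 8: row 2 has {2,3,5,6}; col 4 has {1,2,3,4,6,9}; box has {1,2,3,5,6,7} → only 8 remains.
R3C5 = 9 (sole candidate).
R4C4 = 5 (sole candidate).
R4C6 = 1 (sole candidate).
R6C4 = 7 (sole candidate).
R6C6 = 9 (sole candidate).
R6C9 = 5 (sole candidate).
R7C3 = 4 (sole candidate).
R7C5 = 1 (sole candidate).
R8C1 = 6 (sole candidate).
R8C5 = 2 (sole candidate).
R8C7 = 4 (sole candidate).
R8C9 = 3 (sole candidate).
R9C1 = 9 (sole candidate).
R9C7 = 8 (sole candidate).
R2C6 = 4: row 2 has {2,3,5,6,8}; col 6 has {1,2,3,7,8,9}; box has {1,2,3,5,6,7,8,9} → only 4 remains.
R2C7 = 9: row 2 has {2,3,4,5,6,8}; col 7 has {1,2,3,4,5,6,7,8}; box has {2,3,5,6,8} → only 9 remains.
R4C1 = 7 (sole candidate).
R4C5 = 8 (sole candidate).
R5C2 = 4 (sole candidate).
R6C2 = 1 (sole candidate).
R6C8 = 8 (sole candidate).
R7C2 = 8 (sole candidate).
R2C1 = 1: row 2 has {2,3,4,5,6,8,9}; col 1 has {2,4,5,6,7,8,9}; box has {2,3,4,5,6,8,9} → only 1 remains.
R2C9 = 7: row 2 has {1,2,3,4,5,6,8,9}; col 9 has {2,3,5,8}; box has {2,3,5,6,8,9} → only 7 remains.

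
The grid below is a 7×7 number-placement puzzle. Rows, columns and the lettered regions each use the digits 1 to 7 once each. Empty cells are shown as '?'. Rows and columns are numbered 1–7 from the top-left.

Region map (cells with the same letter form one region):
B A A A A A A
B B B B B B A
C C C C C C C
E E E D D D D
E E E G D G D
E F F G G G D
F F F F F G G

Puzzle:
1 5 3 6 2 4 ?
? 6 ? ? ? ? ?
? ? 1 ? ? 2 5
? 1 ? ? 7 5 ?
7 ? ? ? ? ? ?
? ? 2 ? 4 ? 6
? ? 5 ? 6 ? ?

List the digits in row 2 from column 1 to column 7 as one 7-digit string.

2674531

r1c7 = 7 (sole candidate).
r2c7 = 1: row 2 has {6}; col 7 has {5,6,7}; region has {2,3,4,5,6,7} → only 1 remains.
r3c5 = 3 (sole candidate).
r5c5 = 1 (sole candidate).
r2c5 = 5: row 2 has {1,6}; col 5 has {1,2,3,4,6,7}; region has {1,6} → only 5 remains.
r3c1 = 6 (hidden single in row 3).
r4c3 = 6 (hidden single in row 4).
r5c3 = 4 (sole candidate).
r2c3 = 7: row 2 has {1,5,6}; col 3 has {1,2,3,4,5,6}; region has {1,5,6} → only 7 remains.
r2c6 = 3: row 2 has {1,5,6,7}; col 6 has {2,4,5}; region has {1,5,6,7} → only 3 remains.
r5c6 = 6 (sole candidate).
r5c4 = 5 (hidden single in row 5).
r6c1 = 5 (hidden single in row 6).
r7c7 = 2 (hidden single in row 7).
r5c7 = 3 (sole candidate).
r4c7 = 4 (sole candidate).
r5c2 = 2 (sole candidate).
r4c1 = 3 (sole candidate).
r4c4 = 2 (sole candidate).
r7c1 = 4 (sole candidate).
r2c1 = 2: row 2 has {1,3,5,6,7}; col 1 has {1,3,4,5,6,7}; region has {1,3,5,6,7} → only 2 remains.
r2c4 = 4: row 2 has {1,2,3,5,6,7}; col 4 has {2,5,6}; region has {1,2,3,5,6,7} → only 4 remains.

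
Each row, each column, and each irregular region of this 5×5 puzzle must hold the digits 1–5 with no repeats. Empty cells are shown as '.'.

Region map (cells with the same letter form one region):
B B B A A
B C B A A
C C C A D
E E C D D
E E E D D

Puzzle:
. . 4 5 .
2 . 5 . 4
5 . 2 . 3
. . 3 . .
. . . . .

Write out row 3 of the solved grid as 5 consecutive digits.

row 2, column 2 = 1 (sole candidate).
row 2, column 4 = 3 (sole candidate).
row 3, column 2 = 4: row 3 has {2,3,5}; col 2 has {1}; region has {1,2,3,5} → only 4 remains.
row 3, column 4 = 1: row 3 has {2,3,4,5}; col 4 has {3,5}; region has {3,4,5} → only 1 remains.

54213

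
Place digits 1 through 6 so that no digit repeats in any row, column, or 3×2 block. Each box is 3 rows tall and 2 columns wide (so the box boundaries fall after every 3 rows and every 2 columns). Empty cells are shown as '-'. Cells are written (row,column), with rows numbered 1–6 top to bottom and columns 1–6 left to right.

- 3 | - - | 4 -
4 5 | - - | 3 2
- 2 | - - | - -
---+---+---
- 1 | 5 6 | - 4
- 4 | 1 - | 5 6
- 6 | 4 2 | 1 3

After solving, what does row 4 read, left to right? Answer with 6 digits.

315624

(2,3) = 6: row 2 has {2,3,4,5}; col 3 has {1,4,5}; box has {} → only 6 remains.
(2,4) = 1: row 2 has {2,3,4,5,6}; col 4 has {2,6}; box has {6} → only 1 remains.
(3,3) = 3: row 3 has {2}; col 3 has {1,4,5,6}; box has {1,6} → only 3 remains.
(3,5) = 6: row 3 has {2,3}; col 5 has {1,3,4,5}; box has {2,3,4} → only 6 remains.
(4,5) = 2: row 4 has {1,4,5,6}; col 5 has {1,3,4,5,6}; box has {1,3,4,5,6} → only 2 remains.
(5,4) = 3: row 5 has {1,4,5,6}; col 4 has {1,2,6}; box has {1,2,4,5,6} → only 3 remains.
(6,1) = 5: row 6 has {1,2,3,4,6}; col 1 has {4}; box has {1,4,6} → only 5 remains.
(1,3) = 2: row 1 has {3,4}; col 3 has {1,3,4,5,6}; box has {1,3,6} → only 2 remains.
(1,4) = 5: row 1 has {2,3,4}; col 4 has {1,2,3,6}; box has {1,2,3,6} → only 5 remains.
(1,6) = 1: row 1 has {2,3,4,5}; col 6 has {2,3,4,6}; box has {2,3,4,6} → only 1 remains.
(3,1) = 1: row 3 has {2,3,6}; col 1 has {4,5}; box has {2,3,4,5} → only 1 remains.
(3,4) = 4: row 3 has {1,2,3,6}; col 4 has {1,2,3,5,6}; box has {1,2,3,5,6} → only 4 remains.
(3,6) = 5: row 3 has {1,2,3,4,6}; col 6 has {1,2,3,4,6}; box has {1,2,3,4,6} → only 5 remains.
(4,1) = 3: row 4 has {1,2,4,5,6}; col 1 has {1,4,5}; box has {1,4,5,6} → only 3 remains.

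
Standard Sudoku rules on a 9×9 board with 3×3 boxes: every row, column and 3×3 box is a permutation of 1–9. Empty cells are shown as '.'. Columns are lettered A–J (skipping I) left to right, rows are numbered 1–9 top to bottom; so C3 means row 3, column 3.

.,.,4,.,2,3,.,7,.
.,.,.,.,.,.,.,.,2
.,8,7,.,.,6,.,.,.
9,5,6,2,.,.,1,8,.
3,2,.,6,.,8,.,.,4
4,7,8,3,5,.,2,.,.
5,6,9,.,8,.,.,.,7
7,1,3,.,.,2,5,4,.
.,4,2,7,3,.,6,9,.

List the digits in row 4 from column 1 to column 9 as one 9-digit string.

B1 = 9: row 1 has {2,3,4,7}; col 2 has {1,2,4,5,6,7,8}; box has {4,7,8} → only 9 remains.
G1 = 8: row 1 has {2,3,4,7,9}; col 7 has {1,2,5,6}; box has {2,7} → only 8 remains.
B2 = 3: row 2 has {2}; col 2 has {1,2,4,5,6,7,8,9}; box has {4,7,8,9} → only 3 remains.
J4 = 3: row 4 has {1,2,5,6,8,9}; col 9 has {2,4,7}; box has {1,2,4,8} → only 3 remains.
C5 = 1: row 5 has {2,3,4,6,8}; col 3 has {2,3,4,6,7,8,9}; box has {2,3,4,5,6,7,8,9} → only 1 remains.
H5 = 5: row 5 has {1,2,3,4,6,8}; col 8 has {4,7,8,9}; box has {1,2,3,4,8} → only 5 remains.
H6 = 6: row 6 has {2,3,4,5,7,8}; col 8 has {4,5,7,8,9}; box has {1,2,3,4,5,8} → only 6 remains.
J6 = 9: row 6 has {2,3,4,5,6,7,8}; col 9 has {2,3,4,7}; box has {1,2,3,4,5,6,8} → only 9 remains.
G7 = 3: row 7 has {5,6,7,8,9}; col 7 has {1,2,5,6,8}; box has {4,5,6,7,9} → only 3 remains.
D8 = 9: row 8 has {1,2,3,4,5,7}; col 4 has {2,3,6,7}; box has {2,3,7,8} → only 9 remains.
E8 = 6: row 8 has {1,2,3,4,5,7,9}; col 5 has {2,3,5,8}; box has {2,3,7,8,9} → only 6 remains.
J8 = 8: row 8 has {1,2,3,4,5,6,7,9}; col 9 has {2,3,4,7,9}; box has {3,4,5,6,7,9} → only 8 remains.
A9 = 8: row 9 has {2,3,4,6,7,9}; col 1 has {3,4,5,7,9}; box has {1,2,3,4,5,6,7,9} → only 8 remains.
J9 = 1: row 9 has {2,3,4,6,7,8,9}; col 9 has {2,3,4,7,8,9}; box has {3,4,5,6,7,8,9} → only 1 remains.
C2 = 5: row 2 has {2,3}; col 3 has {1,2,3,4,6,7,8,9}; box has {3,4,7,8,9} → only 5 remains.
H2 = 1: row 2 has {2,3,5}; col 8 has {4,5,6,7,8,9}; box has {2,7,8} → only 1 remains.
H3 = 3: row 3 has {6,7,8}; col 8 has {1,4,5,6,7,8,9}; box has {1,2,7,8} → only 3 remains.
J3 = 5: row 3 has {3,6,7,8}; col 9 has {1,2,3,4,7,8,9}; box has {1,2,3,7,8} → only 5 remains.
G5 = 7: row 5 has {1,2,3,4,5,6,8}; col 7 has {1,2,3,5,6,8}; box has {1,2,3,4,5,6,8,9} → only 7 remains.
F6 = 1: row 6 has {2,3,4,5,6,7,8,9}; col 6 has {2,3,6,8}; box has {2,3,5,6,8} → only 1 remains.
F7 = 4: row 7 has {3,5,6,7,8,9}; col 6 has {1,2,3,6,8}; box has {2,3,6,7,8,9} → only 4 remains.
H7 = 2: row 7 has {3,4,5,6,7,8,9}; col 8 has {1,3,4,5,6,7,8,9}; box has {1,3,4,5,6,7,8,9} → only 2 remains.
F9 = 5: row 9 has {1,2,3,4,6,7,8,9}; col 6 has {1,2,3,4,6,8}; box has {2,3,4,6,7,8,9} → only 5 remains.
J1 = 6: row 1 has {2,3,4,7,8,9}; col 9 has {1,2,3,4,5,7,8,9}; box has {1,2,3,5,7,8} → only 6 remains.
A2 = 6: row 2 has {1,2,3,5}; col 1 has {3,4,5,7,8,9}; box has {3,4,5,7,8,9} → only 6 remains.
F4 = 7: row 4 has {1,2,3,5,6,8,9}; col 6 has {1,2,3,4,5,6,8}; box has {1,2,3,5,6,8} → only 7 remains.
E5 = 9: row 5 has {1,2,3,4,5,6,7,8}; col 5 has {2,3,5,6,8}; box has {1,2,3,5,6,7,8} → only 9 remains.
D7 = 1: row 7 has {2,3,4,5,6,7,8,9}; col 4 has {2,3,6,7,9}; box has {2,3,4,5,6,7,8,9} → only 1 remains.
A1 = 1: row 1 has {2,3,4,6,7,8,9}; col 1 has {3,4,5,6,7,8,9}; box has {3,4,5,6,7,8,9} → only 1 remains.
D1 = 5: row 1 has {1,2,3,4,6,7,8,9}; col 4 has {1,2,3,6,7,9}; box has {2,3,6} → only 5 remains.
F2 = 9: row 2 has {1,2,3,5,6}; col 6 has {1,2,3,4,5,6,7,8}; box has {2,3,5,6} → only 9 remains.
G2 = 4: row 2 has {1,2,3,5,6,9}; col 7 has {1,2,3,5,6,7,8}; box has {1,2,3,5,6,7,8} → only 4 remains.
A3 = 2: row 3 has {3,5,6,7,8}; col 1 has {1,3,4,5,6,7,8,9}; box has {1,3,4,5,6,7,8,9} → only 2 remains.
D3 = 4: row 3 has {2,3,5,6,7,8}; col 4 has {1,2,3,5,6,7,9}; box has {2,3,5,6,9} → only 4 remains.
E3 = 1: row 3 has {2,3,4,5,6,7,8}; col 5 has {2,3,5,6,8,9}; box has {2,3,4,5,6,9} → only 1 remains.
G3 = 9: row 3 has {1,2,3,4,5,6,7,8}; col 7 has {1,2,3,4,5,6,7,8}; box has {1,2,3,4,5,6,7,8} → only 9 remains.
E4 = 4: row 4 has {1,2,3,5,6,7,8,9}; col 5 has {1,2,3,5,6,8,9}; box has {1,2,3,5,6,7,8,9} → only 4 remains.

956247183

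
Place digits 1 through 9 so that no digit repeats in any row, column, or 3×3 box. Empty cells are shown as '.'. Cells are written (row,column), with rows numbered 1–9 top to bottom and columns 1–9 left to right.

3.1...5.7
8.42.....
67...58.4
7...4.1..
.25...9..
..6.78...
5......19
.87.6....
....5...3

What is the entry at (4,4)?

(1,2) = 9: row 1 has {1,3,5,7}; col 2 has {2,7,8}; box has {1,3,4,6,7,8} → only 9 remains.
(1,5) = 8: row 1 has {1,3,5,7,9}; col 5 has {4,5,6,7}; box has {2,5} → only 8 remains.
(2,2) = 5: row 2 has {2,4,8}; col 2 has {2,7,8,9}; box has {1,3,4,6,7,8,9} → only 5 remains.
(3,3) = 2: row 3 has {4,5,6,7,8}; col 3 has {1,4,5,6,7}; box has {1,3,4,5,6,7,8,9} → only 2 remains.
(4,2) = 3: row 4 has {1,4,7}; col 2 has {2,5,7,8,9}; box has {2,5,6,7} → only 3 remains.
(7,3) = 3: row 7 has {1,5,9}; col 3 has {1,2,4,5,6,7}; box has {5,7,8} → only 3 remains.
(7,5) = 2: row 7 has {1,3,5,9}; col 5 has {4,5,6,7,8}; box has {5,6} → only 2 remains.
(9,3) = 9: row 9 has {3,5}; col 3 has {1,2,3,4,5,6,7}; box has {3,5,7,8} → only 9 remains.
(4,3) = 8: row 4 has {1,3,4,7}; col 3 has {1,2,3,4,5,6,7,9}; box has {2,3,5,6,7} → only 8 remains.
(1,8) = 2: in row 1, 2 can only go here (every other open cell in that row sees a 2).
(2,6) = 7: in row 2, 7 can only go here (every other open cell in that row sees a 7).
(7,6) = 4: row 7 has {1,2,3,5,9}; col 6 has {5,7,8}; box has {2,5,6} → only 4 remains.
(9,6) = 1: row 9 has {3,5,9}; col 6 has {4,5,7,8}; box has {2,4,5,6} → only 1 remains.
(1,6) = 6: row 1 has {1,2,3,5,7,8,9}; col 6 has {1,4,5,7,8}; box has {2,5,7,8} → only 6 remains.
(5,6) = 3: row 5 has {2,5,9}; col 6 has {1,4,5,6,7,8}; box has {4,7,8} → only 3 remains.
(7,2) = 6: row 7 has {1,2,3,4,5,9}; col 2 has {2,3,5,7,8,9}; box has {3,5,7,8,9} → only 6 remains.
(7,7) = 7: row 7 has {1,2,3,4,5,6,9}; col 7 has {1,5,8,9}; box has {1,3,9} → only 7 remains.
(8,6) = 9: row 8 has {6,7,8}; col 6 has {1,3,4,5,6,7,8}; box has {1,2,4,5,6} → only 9 remains.
(9,2) = 4: row 9 has {1,3,5,9}; col 2 has {2,3,5,6,7,8,9}; box has {3,5,6,7,8,9} → only 4 remains.
(1,4) = 4: row 1 has {1,2,3,5,6,7,8,9}; col 4 has {2}; box has {2,5,6,7,8} → only 4 remains.
(4,6) = 2: row 4 has {1,3,4,7,8}; col 6 has {1,3,4,5,6,7,8,9}; box has {3,4,7,8} → only 2 remains.
(5,5) = 1: row 5 has {2,3,5,9}; col 5 has {2,4,5,6,7,8}; box has {2,3,4,7,8} → only 1 remains.
(6,2) = 1: row 6 has {6,7,8}; col 2 has {2,3,4,5,6,7,8,9}; box has {2,3,5,6,7,8} → only 1 remains.
(7,4) = 8: row 7 has {1,2,3,4,5,6,7,9}; col 4 has {2,4}; box has {1,2,4,5,6,9} → only 8 remains.
(8,4) = 3: row 8 has {6,7,8,9}; col 4 has {2,4,8}; box has {1,2,4,5,6,8,9} → only 3 remains.
(9,1) = 2: row 9 has {1,3,4,5,9}; col 1 has {3,5,6,7,8}; box has {3,4,5,6,7,8,9} → only 2 remains.
(9,4) = 7: row 9 has {1,2,3,4,5,9}; col 4 has {2,3,4,8}; box has {1,2,3,4,5,6,8,9} → only 7 remains.
(9,7) = 6: row 9 has {1,2,3,4,5,7,9}; col 7 has {1,5,7,8,9}; box has {1,3,7,9} → only 6 remains.
(9,8) = 8: row 9 has {1,2,3,4,5,6,7,9}; col 8 has {1,2}; box has {1,3,6,7,9} → only 8 remains.
(2,7) = 3: row 2 has {2,4,5,7,8}; col 7 has {1,5,6,7,8,9}; box has {2,4,5,7,8} → only 3 remains.
(3,8) = 9: row 3 has {2,4,5,6,7,8}; col 8 has {1,2,8}; box has {2,3,4,5,7,8} → only 9 remains.
(5,1) = 4: row 5 has {1,2,3,5,9}; col 1 has {2,3,5,6,7,8}; box has {1,2,3,5,6,7,8} → only 4 remains.
(5,4) = 6: row 5 has {1,2,3,4,5,9}; col 4 has {2,3,4,7,8}; box has {1,2,3,4,7,8} → only 6 remains.
(5,8) = 7: row 5 has {1,2,3,4,5,6,9}; col 8 has {1,2,8,9}; box has {1,9} → only 7 remains.
(5,9) = 8: row 5 has {1,2,3,4,5,6,7,9}; col 9 has {3,4,7,9}; box has {1,7,9} → only 8 remains.
(6,1) = 9: row 6 has {1,6,7,8}; col 1 has {2,3,4,5,6,7,8}; box has {1,2,3,4,5,6,7,8} → only 9 remains.
(6,4) = 5: row 6 has {1,6,7,8,9}; col 4 has {2,3,4,6,7,8}; box has {1,2,3,4,6,7,8} → only 5 remains.
(6,9) = 2: row 6 has {1,5,6,7,8,9}; col 9 has {3,4,7,8,9}; box has {1,7,8,9} → only 2 remains.
(8,1) = 1: row 8 has {3,6,7,8,9}; col 1 has {2,3,4,5,6,7,8,9}; box has {2,3,4,5,6,7,8,9} → only 1 remains.
(8,9) = 5: row 8 has {1,3,6,7,8,9}; col 9 has {2,3,4,7,8,9}; box has {1,3,6,7,8,9} → only 5 remains.
(2,5) = 9: row 2 has {2,3,4,5,7,8}; col 5 has {1,2,4,5,6,7,8}; box has {2,4,5,6,7,8} → only 9 remains.
(2,8) = 6: row 2 has {2,3,4,5,7,8,9}; col 8 has {1,2,7,8,9}; box has {2,3,4,5,7,8,9} → only 6 remains.
(2,9) = 1: row 2 has {2,3,4,5,6,7,8,9}; col 9 has {2,3,4,5,7,8,9}; box has {2,3,4,5,6,7,8,9} → only 1 remains.
(3,4) = 1: row 3 has {2,4,5,6,7,8,9}; col 4 has {2,3,4,5,6,7,8}; box has {2,4,5,6,7,8,9} → only 1 remains.
(3,5) = 3: row 3 has {1,2,4,5,6,7,8,9}; col 5 has {1,2,4,5,6,7,8,9}; box has {1,2,4,5,6,7,8,9} → only 3 remains.
(4,4) = 9: row 4 has {1,2,3,4,7,8}; col 4 has {1,2,3,4,5,6,7,8}; box has {1,2,3,4,5,6,7,8} → only 9 remains.

9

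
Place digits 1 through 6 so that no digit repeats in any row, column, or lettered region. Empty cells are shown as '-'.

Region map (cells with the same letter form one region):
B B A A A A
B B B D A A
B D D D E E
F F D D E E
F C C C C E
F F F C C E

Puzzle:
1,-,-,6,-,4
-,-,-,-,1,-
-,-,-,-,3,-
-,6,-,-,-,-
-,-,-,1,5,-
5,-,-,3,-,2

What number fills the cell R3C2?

R1C5 = 2 (sole candidate).
R4C5 = 4 (sole candidate).
R5C6 = 6 (sole candidate).
R6C5 = 6 (sole candidate).
R5C1 = 3 (hidden single in row 5).
R4C1 = 2 (sole candidate).
R4C4 = 5 (sole candidate).
R4C6 = 1 (sole candidate).
R3C6 = 5 (sole candidate).
R4C3 = 3 (sole candidate).
R1C3 = 5 (sole candidate).
R2C6 = 3 (sole candidate).
R1C2 = 3 (sole candidate).
R2C2 = 5 (hidden single in row 2).
R2C3 = 2 (hidden single in region B).
R2C4 = 4 (sole candidate).
R3C4 = 2 (sole candidate).
R5C3 = 4 (sole candidate).
R6C3 = 1 (sole candidate).
R2C1 = 6 (sole candidate).
R3C1 = 4 (sole candidate).
R3C2 = 1: row 3 has {2,3,4,5}; col 2 has {3,5,6}; region has {2,3,4,5} → only 1 remains.

1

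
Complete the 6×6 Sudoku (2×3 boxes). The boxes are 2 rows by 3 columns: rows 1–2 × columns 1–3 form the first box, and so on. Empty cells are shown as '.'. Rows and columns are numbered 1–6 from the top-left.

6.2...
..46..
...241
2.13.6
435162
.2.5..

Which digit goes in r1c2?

5

r1c4 = 4 (sole candidate).
r4c5 = 5 (sole candidate).
r6c1 = 1 (sole candidate).
r6c3 = 6 (sole candidate).
r6c5 = 3 (sole candidate).
r6c6 = 4 (sole candidate).
r1c5 = 1 (sole candidate).
r2c5 = 2 (sole candidate).
r3c3 = 3 (sole candidate).
r4c2 = 4 (sole candidate).
r1c2 = 5: row 1 has {1,2,4,6}; col 2 has {2,3,4}; box has {2,4,6} → only 5 remains.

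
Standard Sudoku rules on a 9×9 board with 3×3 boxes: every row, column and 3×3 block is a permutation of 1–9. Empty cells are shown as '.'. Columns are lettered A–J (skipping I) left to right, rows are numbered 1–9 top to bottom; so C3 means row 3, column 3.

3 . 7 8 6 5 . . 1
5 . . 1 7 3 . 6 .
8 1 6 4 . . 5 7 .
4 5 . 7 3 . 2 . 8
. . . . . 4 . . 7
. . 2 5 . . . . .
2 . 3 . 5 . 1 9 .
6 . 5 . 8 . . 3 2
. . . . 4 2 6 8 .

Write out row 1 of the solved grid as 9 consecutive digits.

F3 = 9 (sole candidate).
J3 = 3 (sole candidate).
H4 = 1 (sole candidate).
H5 = 5 (sole candidate).
H6 = 4 (sole candidate).
D7 = 6 (sole candidate).
F7 = 7 (sole candidate).
J7 = 4 (sole candidate).
D8 = 9 (sole candidate).
F8 = 1 (sole candidate).
G8 = 7 (sole candidate).
D9 = 3 (sole candidate).
J9 = 5 (sole candidate).
H1 = 2: row 1 has {1,3,5,6,7,8}; col 8 has {1,3,4,5,6,7,8,9}; box has {1,3,5,6,7} → only 2 remains.
J2 = 9 (sole candidate).
E3 = 2 (sole candidate).
C4 = 9 (sole candidate).
F4 = 6 (sole candidate).
A5 = 1 (sole candidate).
C5 = 8 (sole candidate).
D5 = 2 (sole candidate).
E5 = 9 (sole candidate).
G5 = 3 (sole candidate).
A6 = 7 (sole candidate).
E6 = 1 (sole candidate).
F6 = 8 (sole candidate).
G6 = 9 (sole candidate).
J6 = 6 (sole candidate).
B7 = 8 (sole candidate).
B8 = 4 (sole candidate).
A9 = 9 (sole candidate).
B9 = 7 (sole candidate).
C9 = 1 (sole candidate).
B1 = 9: row 1 has {1,2,3,5,6,7,8}; col 2 has {1,4,5,7,8}; box has {1,3,5,6,7,8} → only 9 remains.
G1 = 4: row 1 has {1,2,3,5,6,7,8,9}; col 7 has {1,2,3,5,6,7,9}; box has {1,2,3,5,6,7,9} → only 4 remains.

397865421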